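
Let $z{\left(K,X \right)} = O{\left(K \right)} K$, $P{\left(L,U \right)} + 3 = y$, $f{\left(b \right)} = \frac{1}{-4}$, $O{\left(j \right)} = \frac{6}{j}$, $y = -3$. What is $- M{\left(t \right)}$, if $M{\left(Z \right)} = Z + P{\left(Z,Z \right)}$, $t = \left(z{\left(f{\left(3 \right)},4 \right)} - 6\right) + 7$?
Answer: $-1$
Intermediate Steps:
$f{\left(b \right)} = - \frac{1}{4}$
$P{\left(L,U \right)} = -6$ ($P{\left(L,U \right)} = -3 - 3 = -6$)
$z{\left(K,X \right)} = 6$ ($z{\left(K,X \right)} = \frac{6}{K} K = 6$)
$t = 7$ ($t = \left(6 - 6\right) + 7 = 0 + 7 = 7$)
$M{\left(Z \right)} = -6 + Z$ ($M{\left(Z \right)} = Z - 6 = -6 + Z$)
$- M{\left(t \right)} = - (-6 + 7) = \left(-1\right) 1 = -1$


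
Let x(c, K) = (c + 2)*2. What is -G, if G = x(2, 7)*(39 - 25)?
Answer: -112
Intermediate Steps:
x(c, K) = 4 + 2*c (x(c, K) = (2 + c)*2 = 4 + 2*c)
G = 112 (G = (4 + 2*2)*(39 - 25) = (4 + 4)*14 = 8*14 = 112)
-G = -1*112 = -112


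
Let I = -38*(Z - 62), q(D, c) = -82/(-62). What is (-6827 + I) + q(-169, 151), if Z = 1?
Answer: -139738/31 ≈ -4507.7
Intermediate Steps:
q(D, c) = 41/31 (q(D, c) = -82*(-1/62) = 41/31)
I = 2318 (I = -38*(1 - 62) = -38*(-61) = 2318)
(-6827 + I) + q(-169, 151) = (-6827 + 2318) + 41/31 = -4509 + 41/31 = -139738/31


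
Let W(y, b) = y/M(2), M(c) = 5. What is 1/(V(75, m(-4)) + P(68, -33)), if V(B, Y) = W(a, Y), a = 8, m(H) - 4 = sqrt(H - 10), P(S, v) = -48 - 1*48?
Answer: -5/472 ≈ -0.010593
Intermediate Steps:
P(S, v) = -96 (P(S, v) = -48 - 48 = -96)
m(H) = 4 + sqrt(-10 + H) (m(H) = 4 + sqrt(H - 10) = 4 + sqrt(-10 + H))
W(y, b) = y/5
V(B, Y) = 8/5 (V(B, Y) = (1/5)*8 = 8/5)
1/(V(75, m(-4)) + P(68, -33)) = 1/(8/5 - 96) = 1/(-472/5) = -5/472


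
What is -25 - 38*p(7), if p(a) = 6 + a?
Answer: -519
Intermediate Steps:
-25 - 38*p(7) = -25 - 38*(6 + 7) = -25 - 38*13 = -25 - 494 = -519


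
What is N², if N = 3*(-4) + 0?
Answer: 144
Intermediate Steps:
N = -12 (N = -12 + 0 = -12)
N² = (-12)² = 144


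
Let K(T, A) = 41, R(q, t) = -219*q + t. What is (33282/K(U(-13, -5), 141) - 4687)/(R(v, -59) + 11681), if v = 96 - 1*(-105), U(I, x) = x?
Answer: 158885/1328277 ≈ 0.11962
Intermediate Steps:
v = 201 (v = 96 + 105 = 201)
R(q, t) = t - 219*q
(33282/K(U(-13, -5), 141) - 4687)/(R(v, -59) + 11681) = (33282/41 - 4687)/((-59 - 219*201) + 11681) = (33282*(1/41) - 4687)/((-59 - 44019) + 11681) = (33282/41 - 4687)/(-44078 + 11681) = -158885/41/(-32397) = -158885/41*(-1/32397) = 158885/1328277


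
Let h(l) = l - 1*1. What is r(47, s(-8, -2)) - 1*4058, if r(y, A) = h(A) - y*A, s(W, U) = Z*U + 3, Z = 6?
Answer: -3645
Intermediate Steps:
h(l) = -1 + l (h(l) = l - 1 = -1 + l)
s(W, U) = 3 + 6*U (s(W, U) = 6*U + 3 = 3 + 6*U)
r(y, A) = -1 + A - A*y (r(y, A) = (-1 + A) - y*A = (-1 + A) - A*y = -1 + A - A*y)
r(47, s(-8, -2)) - 1*4058 = (-1 + (3 + 6*(-2)) - 1*(3 + 6*(-2))*47) - 1*4058 = (-1 + (3 - 12) - 1*(3 - 12)*47) - 4058 = (-1 - 9 - 1*(-9)*47) - 4058 = (-1 - 9 + 423) - 4058 = 413 - 4058 = -3645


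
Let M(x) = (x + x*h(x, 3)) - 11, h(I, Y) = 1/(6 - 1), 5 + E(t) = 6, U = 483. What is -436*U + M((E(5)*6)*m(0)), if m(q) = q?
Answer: -210599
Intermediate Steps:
E(t) = 1 (E(t) = -5 + 6 = 1)
h(I, Y) = ⅕ (h(I, Y) = 1/5 = ⅕)
M(x) = -11 + 6*x/5 (M(x) = (x + x*(⅕)) - 11 = (x + x/5) - 11 = 6*x/5 - 11 = -11 + 6*x/5)
-436*U + M((E(5)*6)*m(0)) = -436*483 + (-11 + 6*((1*6)*0)/5) = -210588 + (-11 + 6*(6*0)/5) = -210588 + (-11 + (6/5)*0) = -210588 + (-11 + 0) = -210588 - 11 = -210599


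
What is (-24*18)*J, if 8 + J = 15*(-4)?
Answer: 29376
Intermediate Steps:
J = -68 (J = -8 + 15*(-4) = -8 - 60 = -68)
(-24*18)*J = -24*18*(-68) = -432*(-68) = 29376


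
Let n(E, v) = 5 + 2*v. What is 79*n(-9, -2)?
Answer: 79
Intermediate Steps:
79*n(-9, -2) = 79*(5 + 2*(-2)) = 79*(5 - 4) = 79*1 = 79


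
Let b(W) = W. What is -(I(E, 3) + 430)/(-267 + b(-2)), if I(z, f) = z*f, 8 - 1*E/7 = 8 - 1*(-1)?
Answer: 409/269 ≈ 1.5204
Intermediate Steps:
E = -7 (E = 56 - 7*(8 - 1*(-1)) = 56 - 7*(8 + 1) = 56 - 7*9 = 56 - 63 = -7)
I(z, f) = f*z
-(I(E, 3) + 430)/(-267 + b(-2)) = -(3*(-7) + 430)/(-267 - 2) = -(-21 + 430)/(-269) = -409*(-1)/269 = -1*(-409/269) = 409/269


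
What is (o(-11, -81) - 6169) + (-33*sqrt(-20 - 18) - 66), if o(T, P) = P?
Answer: -6316 - 33*I*sqrt(38) ≈ -6316.0 - 203.43*I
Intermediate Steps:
(o(-11, -81) - 6169) + (-33*sqrt(-20 - 18) - 66) = (-81 - 6169) + (-33*sqrt(-20 - 18) - 66) = -6250 + (-33*I*sqrt(38) - 66) = -6250 + (-66 - 33*I*sqrt(38)) = -6316 - 33*I*sqrt(38)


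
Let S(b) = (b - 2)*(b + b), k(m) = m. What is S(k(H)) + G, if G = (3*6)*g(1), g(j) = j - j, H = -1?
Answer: 6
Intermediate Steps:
g(j) = 0
S(b) = 2*b*(-2 + b) (S(b) = (-2 + b)*(2*b) = 2*b*(-2 + b))
G = 0 (G = (3*6)*0 = 18*0 = 0)
S(k(H)) + G = 2*(-1)*(-2 - 1) + 0 = 2*(-1)*(-3) + 0 = 6 + 0 = 6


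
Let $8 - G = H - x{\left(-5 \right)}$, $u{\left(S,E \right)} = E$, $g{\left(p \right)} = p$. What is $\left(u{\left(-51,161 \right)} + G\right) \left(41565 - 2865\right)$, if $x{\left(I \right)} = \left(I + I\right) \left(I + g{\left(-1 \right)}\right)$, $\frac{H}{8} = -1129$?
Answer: $358400700$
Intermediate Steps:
$H = -9032$ ($H = 8 \left(-1129\right) = -9032$)
$x{\left(I \right)} = 2 I \left(-1 + I\right)$ ($x{\left(I \right)} = \left(I + I\right) \left(I - 1\right) = 2 I \left(-1 + I\right)$)
$G = 9100$ ($G = 8 - \left(-9032 - 2 \left(-5\right) \left(-1 - 5\right)\right) = 8 - \left(-9032 - 2 \left(-5\right) \left(-6\right)\right) = 8 - \left(-9032 - 60\right) = 8 - -9092 = 8 + 9092 = 9100$)
$\left(u{\left(-51,161 \right)} + G\right) \left(41565 - 2865\right) = \left(161 + 9100\right) \left(41565 - 2865\right) = 9261 \cdot 38700 = 358400700$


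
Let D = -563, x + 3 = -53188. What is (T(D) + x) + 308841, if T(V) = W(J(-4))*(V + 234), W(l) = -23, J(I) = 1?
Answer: 263217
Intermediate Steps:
x = -53191 (x = -3 - 53188 = -53191)
T(V) = -5382 - 23*V (T(V) = -23*(V + 234) = -23*(234 + V) = -5382 - 23*V)
(T(D) + x) + 308841 = ((-5382 - 23*(-563)) - 53191) + 308841 = ((-5382 + 12949) - 53191) + 308841 = (7567 - 53191) + 308841 = -45624 + 308841 = 263217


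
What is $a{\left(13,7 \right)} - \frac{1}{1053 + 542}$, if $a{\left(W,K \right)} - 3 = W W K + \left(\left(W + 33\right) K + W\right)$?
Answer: $\frac{2425994}{1595} \approx 1521.0$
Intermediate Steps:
$a{\left(W,K \right)} = 3 + W + K W^{2} + K \left(33 + W\right)$ ($a{\left(W,K \right)} = 3 + \left(W W K + \left(\left(W + 33\right) K + W\right)\right) = 3 + \left(W^{2} K + \left(\left(33 + W\right) K + W\right)\right) = 3 + \left(K W^{2} + \left(K \left(33 + W\right) + W\right)\right) = 3 + \left(K W^{2} + \left(W + K \left(33 + W\right)\right)\right) = 3 + \left(W + K W^{2} + K \left(33 + W\right)\right) = 3 + W + K W^{2} + K \left(33 + W\right)$)
$a{\left(13,7 \right)} - \frac{1}{1053 + 542} = \left(3 + 13 + 33 \cdot 7 + 7 \cdot 13 + 7 \cdot 13^{2}\right) - \frac{1}{1053 + 542} = \left(3 + 13 + 231 + 91 + 7 \cdot 169\right) - \frac{1}{1595} = \left(3 + 13 + 231 + 91 + 1183\right) - \frac{1}{1595} = 1521 - \frac{1}{1595} = \frac{2425994}{1595}$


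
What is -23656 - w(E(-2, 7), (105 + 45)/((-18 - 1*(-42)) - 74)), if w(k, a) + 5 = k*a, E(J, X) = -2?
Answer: -23657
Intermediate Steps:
w(k, a) = -5 + a*k (w(k, a) = -5 + k*a = -5 + a*k)
-23656 - w(E(-2, 7), (105 + 45)/((-18 - 1*(-42)) - 74)) = -23656 - (-5 + ((105 + 45)/((-18 - 1*(-42)) - 74))*(-2)) = -23656 - (-5 + (150/((-18 + 42) - 74))*(-2)) = -23656 - (-5 + (150/(24 - 74))*(-2)) = -23656 - (-5 + (150/(-50))*(-2)) = -23656 - (-5 + (150*(-1/50))*(-2)) = -23656 - (-5 - 3*(-2)) = -23656 - (-5 + 6) = -23656 - 1*1 = -23656 - 1 = -23657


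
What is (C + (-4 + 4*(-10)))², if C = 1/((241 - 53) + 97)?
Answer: 157226521/81225 ≈ 1935.7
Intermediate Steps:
C = 1/285 (C = 1/(188 + 97) = 1/285 ≈ 0.0035088)
(C + (-4 + 4*(-10)))² = (1/285 + (-4 + 4*(-10)))² = (1/285 + (-4 - 40))² = (1/285 - 44)² = (-12539/285)² = 157226521/81225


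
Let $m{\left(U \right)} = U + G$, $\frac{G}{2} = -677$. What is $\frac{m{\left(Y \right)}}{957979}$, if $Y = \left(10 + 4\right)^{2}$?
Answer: $- \frac{1158}{957979} \approx -0.0012088$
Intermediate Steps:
$G = -1354$ ($G = 2 \left(-677\right) = -1354$)
$Y = 196$ ($Y = 14^{2} = 196$)
$m{\left(U \right)} = -1354 + U$ ($m{\left(U \right)} = U - 1354 = -1354 + U$)
$\frac{m{\left(Y \right)}}{957979} = \frac{-1354 + 196}{957979} = \left(-1158\right) \frac{1}{957979} = - \frac{1158}{957979}$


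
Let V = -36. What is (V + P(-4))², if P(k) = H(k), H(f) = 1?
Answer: 1225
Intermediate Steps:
P(k) = 1
(V + P(-4))² = (-36 + 1)² = (-35)² = 1225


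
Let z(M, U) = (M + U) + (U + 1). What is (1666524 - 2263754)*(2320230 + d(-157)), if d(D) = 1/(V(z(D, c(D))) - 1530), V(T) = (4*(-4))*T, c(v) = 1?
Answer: -647127019972915/467 ≈ -1.3857e+12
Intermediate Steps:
z(M, U) = 1 + M + 2*U (z(M, U) = (M + U) + (1 + U) = 1 + M + 2*U)
V(T) = -16*T
d(D) = 1/(-1578 - 16*D) (d(D) = 1/(-16*(1 + D + 2*1) - 1530) = 1/(-16*(1 + D + 2) - 1530) = 1/(-16*(3 + D) - 1530) = 1/((-48 - 16*D) - 1530) = 1/(-1578 - 16*D))
(1666524 - 2263754)*(2320230 + d(-157)) = (1666524 - 2263754)*(2320230 - 1/(1578 + 16*(-157))) = -597230*(2320230 - 1/(1578 - 2512)) = -597230*(2320230 - 1/(-934)) = -597230*(2320230 - 1*(-1/934)) = -597230*(2320230 + 1/934) = -597230*2167094821/934 = -647127019972915/467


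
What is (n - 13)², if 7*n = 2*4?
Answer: 6889/49 ≈ 140.59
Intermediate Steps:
n = 8/7 (n = (2*4)/7 = (⅐)*8 = 8/7 ≈ 1.1429)
(n - 13)² = (8/7 - 13)² = (-83/7)² = 6889/49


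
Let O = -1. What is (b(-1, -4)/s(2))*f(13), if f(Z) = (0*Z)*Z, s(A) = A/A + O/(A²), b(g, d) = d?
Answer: 0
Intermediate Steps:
s(A) = 1 - 1/A² (s(A) = A/A - 1/(A²) = 1 - 1/A²)
f(Z) = 0 (f(Z) = 0*Z = 0)
(b(-1, -4)/s(2))*f(13) = -4/(1 - 1/2²)*0 = -4/(1 - 1*¼)*0 = -4/(1 - ¼)*0 = -4/¾*0 = -4*4/3*0 = -16/3*0 = 0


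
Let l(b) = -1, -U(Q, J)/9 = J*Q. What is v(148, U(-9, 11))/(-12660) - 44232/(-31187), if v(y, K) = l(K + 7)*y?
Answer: 141148199/98706855 ≈ 1.4300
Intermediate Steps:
U(Q, J) = -9*J*Q
v(y, K) = -y
v(148, U(-9, 11))/(-12660) - 44232/(-31187) = -1*148/(-12660) - 44232/(-31187) = -148*(-1/12660) - 44232*(-1/31187) = 37/3165 + 44232/31187 = 141148199/98706855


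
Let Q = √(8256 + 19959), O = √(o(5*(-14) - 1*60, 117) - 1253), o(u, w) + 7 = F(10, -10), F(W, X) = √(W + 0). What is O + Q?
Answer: √(-1260 + √10) + 3*√3135 ≈ 167.97 + 35.452*I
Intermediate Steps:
F(W, X) = √W
o(u, w) = -7 + √10
O = √(-1260 + √10) (O = √((-7 + √10) - 1253) = √(-1260 + √10) ≈ 35.452*I)
Q = 3*√3135 (Q = √28215 = 3*√3135 ≈ 167.97)
O + Q = √(-1260 + √10) + 3*√3135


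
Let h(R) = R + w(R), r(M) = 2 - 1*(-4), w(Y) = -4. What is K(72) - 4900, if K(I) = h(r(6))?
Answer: -4898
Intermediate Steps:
r(M) = 6 (r(M) = 2 + 4 = 6)
h(R) = -4 + R (h(R) = R - 4 = -4 + R)
K(I) = 2 (K(I) = -4 + 6 = 2)
K(72) - 4900 = 2 - 4900 = -4898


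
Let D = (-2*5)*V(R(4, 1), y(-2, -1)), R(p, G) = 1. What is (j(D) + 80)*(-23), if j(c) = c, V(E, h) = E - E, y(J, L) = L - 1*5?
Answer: -1840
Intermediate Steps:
y(J, L) = -5 + L (y(J, L) = L - 5 = -5 + L)
V(E, h) = 0
D = 0 (D = -2*5*0 = -10*0 = 0)
(j(D) + 80)*(-23) = (0 + 80)*(-23) = 80*(-23) = -1840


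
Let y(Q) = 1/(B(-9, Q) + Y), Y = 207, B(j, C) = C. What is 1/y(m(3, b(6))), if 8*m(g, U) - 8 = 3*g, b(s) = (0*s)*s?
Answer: 1673/8 ≈ 209.13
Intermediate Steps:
b(s) = 0 (b(s) = 0*s = 0)
m(g, U) = 1 + 3*g/8 (m(g, U) = 1 + (3*g)/8 = 1 + 3*g/8)
y(Q) = 1/(207 + Q) (y(Q) = 1/(Q + 207) = 1/(207 + Q))
1/y(m(3, b(6))) = 1/(1/(207 + (1 + (3/8)*3))) = 1/(1/(207 + (1 + 9/8))) = 1/(1/(207 + 17/8)) = 1/(1/(1673/8)) = 1/(8/1673) = 1673/8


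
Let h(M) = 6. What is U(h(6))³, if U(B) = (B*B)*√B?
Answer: 279936*√6 ≈ 6.8570e+5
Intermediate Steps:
U(B) = B^(5/2) (U(B) = B²*√B = B^(5/2))
U(h(6))³ = (6^(5/2))³ = (36*√6)³ = 279936*√6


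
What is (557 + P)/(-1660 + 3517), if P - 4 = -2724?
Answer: -721/619 ≈ -1.1648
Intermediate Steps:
P = -2720 (P = 4 - 2724 = -2720)
(557 + P)/(-1660 + 3517) = (557 - 2720)/(-1660 + 3517) = -2163/1857 = -2163*1/1857 = -721/619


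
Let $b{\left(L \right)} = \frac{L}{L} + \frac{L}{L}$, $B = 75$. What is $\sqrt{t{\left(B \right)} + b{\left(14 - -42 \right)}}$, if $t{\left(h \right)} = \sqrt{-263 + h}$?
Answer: $\sqrt{2 + 2 i \sqrt{47}} \approx 2.8157 + 2.4348 i$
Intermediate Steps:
$b{\left(L \right)} = 2$ ($b{\left(L \right)} = 1 + 1 = 2$)
$\sqrt{t{\left(B \right)} + b{\left(14 - -42 \right)}} = \sqrt{\sqrt{-263 + 75} + 2} = \sqrt{\sqrt{-188} + 2} = \sqrt{2 i \sqrt{47} + 2} = \sqrt{2 + 2 i \sqrt{47}}$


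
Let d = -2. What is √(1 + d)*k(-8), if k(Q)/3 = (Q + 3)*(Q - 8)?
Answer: 240*I ≈ 240.0*I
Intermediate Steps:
k(Q) = 3*(-8 + Q)*(3 + Q) (k(Q) = 3*((Q + 3)*(Q - 8)) = 3*((3 + Q)*(-8 + Q)) = 3*((-8 + Q)*(3 + Q)) = 3*(-8 + Q)*(3 + Q))
√(1 + d)*k(-8) = √(1 - 2)*(-72 - 15*(-8) + 3*(-8)²) = √(-1)*(-72 + 120 + 3*64) = I*(-72 + 120 + 192) = I*240 = 240*I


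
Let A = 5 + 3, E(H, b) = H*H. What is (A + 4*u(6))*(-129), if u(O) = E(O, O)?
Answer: -19608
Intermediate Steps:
E(H, b) = H**2
A = 8
u(O) = O**2
(A + 4*u(6))*(-129) = (8 + 4*6**2)*(-129) = (8 + 4*36)*(-129) = (8 + 144)*(-129) = 152*(-129) = -19608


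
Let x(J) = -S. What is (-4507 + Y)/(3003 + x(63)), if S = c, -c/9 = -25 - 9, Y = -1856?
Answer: -2121/899 ≈ -2.3593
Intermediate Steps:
c = 306 (c = -9*(-25 - 9) = -9*(-34) = 306)
S = 306
x(J) = -306 (x(J) = -1*306 = -306)
(-4507 + Y)/(3003 + x(63)) = (-4507 - 1856)/(3003 - 306) = -6363/2697 = -6363*1/2697 = -2121/899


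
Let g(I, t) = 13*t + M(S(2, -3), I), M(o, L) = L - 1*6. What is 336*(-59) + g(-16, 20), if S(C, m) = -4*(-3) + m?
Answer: -19586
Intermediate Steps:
S(C, m) = 12 + m
M(o, L) = -6 + L (M(o, L) = L - 6 = -6 + L)
g(I, t) = -6 + I + 13*t (g(I, t) = 13*t + (-6 + I) = -6 + I + 13*t)
336*(-59) + g(-16, 20) = 336*(-59) + (-6 - 16 + 13*20) = -19824 + (-6 - 16 + 260) = -19824 + 238 = -19586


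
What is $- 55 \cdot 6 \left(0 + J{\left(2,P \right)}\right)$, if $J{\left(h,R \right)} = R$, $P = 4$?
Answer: $-1320$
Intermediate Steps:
$- 55 \cdot 6 \left(0 + J{\left(2,P \right)}\right) = - 55 \cdot 6 \left(0 + 4\right) = - 55 \cdot 6 \cdot 4 = \left(-55\right) 24 = -1320$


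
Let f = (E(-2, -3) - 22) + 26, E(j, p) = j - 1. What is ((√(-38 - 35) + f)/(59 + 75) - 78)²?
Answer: (10451 - I*√73)²/17956 ≈ 6082.8 - 9.9458*I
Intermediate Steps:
E(j, p) = -1 + j
f = 1 (f = ((-1 - 2) - 22) + 26 = (-3 - 22) + 26 = -25 + 26 = 1)
((√(-38 - 35) + f)/(59 + 75) - 78)² = ((√(-38 - 35) + 1)/(59 + 75) - 78)² = ((√(-73) + 1)/134 - 78)² = ((I*√73 + 1)*(1/134) - 78)² = ((1 + I*√73)*(1/134) - 78)² = ((1/134 + I*√73/134) - 78)² = (-10451/134 + I*√73/134)²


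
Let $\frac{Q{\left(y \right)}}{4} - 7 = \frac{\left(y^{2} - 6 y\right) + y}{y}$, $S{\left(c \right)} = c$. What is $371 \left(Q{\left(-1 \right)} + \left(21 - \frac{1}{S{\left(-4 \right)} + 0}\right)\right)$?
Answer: $\frac{37471}{4} \approx 9367.8$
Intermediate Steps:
$Q{\left(y \right)} = 28 + \frac{4 \left(y^{2} - 5 y\right)}{y}$ ($Q{\left(y \right)} = 28 + 4 \frac{\left(y^{2} - 6 y\right) + y}{y} = 28 + 4 \frac{y^{2} - 5 y}{y} = 28 + \frac{4 \left(y^{2} - 5 y\right)}{y}$)
$371 \left(Q{\left(-1 \right)} + \left(21 - \frac{1}{S{\left(-4 \right)} + 0}\right)\right) = 371 \left(\left(8 + 4 \left(-1\right)\right) + \left(21 - \frac{1}{-4 + 0}\right)\right) = 371 \left(\left(8 - 4\right) + \left(21 - \frac{1}{-4}\right)\right) = 371 \left(4 + \left(21 - - \frac{1}{4}\right)\right) = 371 \left(4 + \left(21 + \frac{1}{4}\right)\right) = 371 \left(4 + \frac{85}{4}\right) = 371 \cdot \frac{101}{4} = \frac{37471}{4}$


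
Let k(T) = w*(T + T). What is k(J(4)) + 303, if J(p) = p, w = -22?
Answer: 127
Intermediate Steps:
k(T) = -44*T (k(T) = -22*(T + T) = -44*T)
k(J(4)) + 303 = -44*4 + 303 = -176 + 303 = 127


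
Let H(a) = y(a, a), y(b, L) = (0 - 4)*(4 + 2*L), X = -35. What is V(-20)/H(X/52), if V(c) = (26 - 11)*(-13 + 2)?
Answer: 715/46 ≈ 15.543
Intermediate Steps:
V(c) = -165 (V(c) = 15*(-11) = -165)
y(b, L) = -16 - 8*L (y(b, L) = -4*(4 + 2*L) = -16 - 8*L)
H(a) = -16 - 8*a
V(-20)/H(X/52) = -165/(-16 - (-280)/52) = -165/(-16 - 8*(-35/52)) = -165/(-16 + 70/13) = -165/(-138/13) = -165*(-13/138) = 715/46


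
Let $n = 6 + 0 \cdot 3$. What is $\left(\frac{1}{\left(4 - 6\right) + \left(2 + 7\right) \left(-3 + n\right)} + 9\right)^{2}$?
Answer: $\frac{51076}{625} \approx 81.722$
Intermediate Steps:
$n = 6$ ($n = 6 + 0 = 6$)
$\left(\frac{1}{\left(4 - 6\right) + \left(2 + 7\right) \left(-3 + n\right)} + 9\right)^{2} = \left(\frac{1}{\left(4 - 6\right) + \left(2 + 7\right) \left(-3 + 6\right)} + 9\right)^{2} = \left(\frac{1}{\left(4 - 6\right) + 9 \cdot 3} + 9\right)^{2} = \left(\frac{1}{-2 + 27} + 9\right)^{2} = \left(\frac{1}{25} + 9\right)^{2} = \left(\frac{226}{25}\right)^{2} = \frac{51076}{625}$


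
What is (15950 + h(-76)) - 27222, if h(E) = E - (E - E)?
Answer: -11348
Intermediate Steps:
h(E) = E (h(E) = E - 1*0 = E + 0 = E)
(15950 + h(-76)) - 27222 = (15950 - 76) - 27222 = 15874 - 27222 = -11348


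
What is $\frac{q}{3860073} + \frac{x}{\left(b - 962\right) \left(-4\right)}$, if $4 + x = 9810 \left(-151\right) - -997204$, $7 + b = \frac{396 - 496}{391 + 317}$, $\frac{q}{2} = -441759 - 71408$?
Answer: $- \frac{165732055256039}{1324298404548} \approx -125.15$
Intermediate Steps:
$q = -1026334$ ($q = 2 \left(-441759 - 71408\right) = 2 \left(-513167\right) = -1026334$)
$b = - \frac{1264}{177}$ ($b = -7 + \frac{396 - 496}{391 + 317} = -7 - \frac{100}{708} = -7 - \frac{25}{177} = - \frac{1264}{177} \approx -7.1412$)
$x = -484110$ ($x = -4 + \left(9810 \left(-151\right) - -997204\right) = -4 + \left(-1481310 + 997204\right) = -4 - 484106 = -484110$)
$\frac{q}{3860073} + \frac{x}{\left(b - 962\right) \left(-4\right)} = - \frac{1026334}{3860073} - \frac{484110}{\left(- \frac{1264}{177} - 962\right) \left(-4\right)} = \left(-1026334\right) \frac{1}{3860073} - \frac{484110}{\left(- \frac{171538}{177}\right) \left(-4\right)} = - \frac{1026334}{3860073} - \frac{484110}{\frac{686152}{177}} = - \frac{1026334}{3860073} - \frac{42843735}{343076} = - \frac{165732055256039}{1324298404548}$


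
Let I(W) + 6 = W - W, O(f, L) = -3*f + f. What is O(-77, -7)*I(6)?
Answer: -924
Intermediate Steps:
O(f, L) = -2*f
I(W) = -6 (I(W) = -6 + (W - W) = -6 + 0 = -6)
O(-77, -7)*I(6) = -2*(-77)*(-6) = 154*(-6) = -924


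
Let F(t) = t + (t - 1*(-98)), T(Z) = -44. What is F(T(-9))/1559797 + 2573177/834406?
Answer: 4013642109129/1301503975582 ≈ 3.0839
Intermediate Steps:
F(t) = 98 + 2*t (F(t) = t + (t + 98) = t + (98 + t) = 98 + 2*t)
F(T(-9))/1559797 + 2573177/834406 = (98 + 2*(-44))/1559797 + 2573177/834406 = (98 - 88)*(1/1559797) + 2573177*(1/834406) = 10*(1/1559797) + 2573177/834406 = 10/1559797 + 2573177/834406 = 4013642109129/1301503975582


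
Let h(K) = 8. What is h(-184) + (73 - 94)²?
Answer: 449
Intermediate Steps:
h(-184) + (73 - 94)² = 8 + (73 - 94)² = 8 + (-21)² = 8 + 441 = 449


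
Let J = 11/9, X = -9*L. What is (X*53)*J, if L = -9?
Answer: 5247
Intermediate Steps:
X = 81 (X = -9*(-9) = 81)
J = 11/9 (J = 11*(⅑) = 11/9 ≈ 1.2222)
(X*53)*J = (81*53)*(11/9) = 4293*(11/9) = 5247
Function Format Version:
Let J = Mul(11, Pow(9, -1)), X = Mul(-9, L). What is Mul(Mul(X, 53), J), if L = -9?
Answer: 5247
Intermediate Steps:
X = 81 (X = Mul(-9, -9) = 81)
J = Rational(11, 9) (J = Mul(11, Rational(1, 9)) = Rational(11, 9) ≈ 1.2222)
Mul(Mul(X, 53), J) = Mul(Mul(81, 53), Rational(11, 9)) = Mul(4293, Rational(11, 9)) = 5247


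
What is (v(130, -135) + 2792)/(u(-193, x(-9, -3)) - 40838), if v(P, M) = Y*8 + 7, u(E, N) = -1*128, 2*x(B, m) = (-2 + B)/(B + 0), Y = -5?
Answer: -2759/40966 ≈ -0.067348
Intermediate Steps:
x(B, m) = (-2 + B)/(2*B) (x(B, m) = ((-2 + B)/(B + 0))/2 = ((-2 + B)/B)/2 = (-2 + B)/(2*B))
u(E, N) = -128
v(P, M) = -33 (v(P, M) = -5*8 + 7 = -40 + 7 = -33)
(v(130, -135) + 2792)/(u(-193, x(-9, -3)) - 40838) = (-33 + 2792)/(-128 - 40838) = 2759/(-40966) = 2759*(-1/40966) = -2759/40966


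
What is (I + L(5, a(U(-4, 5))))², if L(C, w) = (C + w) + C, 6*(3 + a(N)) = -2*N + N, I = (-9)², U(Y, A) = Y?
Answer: 70756/9 ≈ 7861.8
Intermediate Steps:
I = 81
a(N) = -3 - N/6 (a(N) = -3 + (-2*N + N)/6 = -3 + (-N)/6 = -3 - N/6)
L(C, w) = w + 2*C
(I + L(5, a(U(-4, 5))))² = (81 + ((-3 - ⅙*(-4)) + 2*5))² = (81 + ((-3 + ⅔) + 10))² = (81 + (-7/3 + 10))² = (81 + 23/3)² = (266/3)² = 70756/9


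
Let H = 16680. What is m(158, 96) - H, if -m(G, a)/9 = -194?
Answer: -14934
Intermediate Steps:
m(G, a) = 1746 (m(G, a) = -9*(-194) = 1746)
m(158, 96) - H = 1746 - 1*16680 = 1746 - 16680 = -14934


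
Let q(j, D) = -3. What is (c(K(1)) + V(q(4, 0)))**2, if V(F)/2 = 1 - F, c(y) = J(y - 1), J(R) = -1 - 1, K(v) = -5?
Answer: 36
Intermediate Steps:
J(R) = -2
c(y) = -2
V(F) = 2 - 2*F (V(F) = 2*(1 - F) = 2 - 2*F)
(c(K(1)) + V(q(4, 0)))**2 = (-2 + (2 - 2*(-3)))**2 = (-2 + (2 + 6))**2 = (-2 + 8)**2 = 6**2 = 36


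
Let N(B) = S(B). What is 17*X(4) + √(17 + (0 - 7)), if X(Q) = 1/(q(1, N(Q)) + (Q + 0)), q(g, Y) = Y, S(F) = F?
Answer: 17/8 + √10 ≈ 5.2873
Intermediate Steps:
N(B) = B
X(Q) = 1/(2*Q) (X(Q) = 1/(Q + (Q + 0)) = 1/(Q + Q) = 1/(2*Q))
17*X(4) + √(17 + (0 - 7)) = 17*((½)/4) + √(17 + (0 - 7)) = 17*((½)*(¼)) + √(17 - 7) = 17*(⅛) + √10 = 17/8 + √10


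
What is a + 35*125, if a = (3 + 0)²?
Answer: 4384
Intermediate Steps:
a = 9 (a = 3² = 9)
a + 35*125 = 9 + 35*125 = 9 + 4375 = 4384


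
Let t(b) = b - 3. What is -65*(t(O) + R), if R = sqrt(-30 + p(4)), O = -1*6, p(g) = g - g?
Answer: 585 - 65*I*sqrt(30) ≈ 585.0 - 356.02*I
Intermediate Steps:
p(g) = 0
O = -6
R = I*sqrt(30) (R = sqrt(-30 + 0) = sqrt(-30) = I*sqrt(30) ≈ 5.4772*I)
t(b) = -3 + b
-65*(t(O) + R) = -65*((-3 - 6) + I*sqrt(30)) = -65*(-9 + I*sqrt(30)) = 585 - 65*I*sqrt(30)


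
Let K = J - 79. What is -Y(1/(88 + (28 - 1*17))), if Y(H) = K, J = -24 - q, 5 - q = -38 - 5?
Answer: 151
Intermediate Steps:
q = 48 (q = 5 - (-38 - 5) = 5 - 1*(-43) = 5 + 43 = 48)
J = -72 (J = -24 - 1*48 = -24 - 48 = -72)
K = -151 (K = -72 - 79 = -151)
Y(H) = -151
-Y(1/(88 + (28 - 1*17))) = -1*(-151) = 151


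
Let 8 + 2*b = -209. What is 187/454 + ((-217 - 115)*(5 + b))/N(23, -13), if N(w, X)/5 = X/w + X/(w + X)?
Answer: -239178595/64922 ≈ -3684.1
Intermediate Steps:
N(w, X) = 5*X/w + 5*X/(X + w) (N(w, X) = 5*(X/w + X/(w + X)) = 5*(X/w + X/(X + w)) = 5*X/w + 5*X/(X + w))
b = -217/2 (b = -4 + (½)*(-209) = -4 - 209/2 = -217/2 ≈ -108.50)
187/454 + ((-217 - 115)*(5 + b))/N(23, -13) = 187/454 + ((-217 - 115)*(5 - 217/2))/((5*(-13)*(-13 + 2*23)/(23*(-13 + 23)))) = 187*(1/454) + (-332*(-207/2))/((5*(-13)*(1/23)*(-13 + 46)/10)) = 187/454 + 34362/((5*(-13)*(1/23)*(⅒)*33)) = 187/454 + 34362/(-429/46) = 187/454 + 34362*(-46/429) = 187/454 - 526884/143 = -239178595/64922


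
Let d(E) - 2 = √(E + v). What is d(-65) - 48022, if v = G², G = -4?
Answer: -48020 + 7*I ≈ -48020.0 + 7.0*I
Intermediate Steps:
v = 16 (v = (-4)² = 16)
d(E) = 2 + √(16 + E) (d(E) = 2 + √(E + 16) = 2 + √(16 + E))
d(-65) - 48022 = (2 + √(16 - 65)) - 48022 = (2 + √(-49)) - 48022 = (2 + 7*I) - 48022 = -48020 + 7*I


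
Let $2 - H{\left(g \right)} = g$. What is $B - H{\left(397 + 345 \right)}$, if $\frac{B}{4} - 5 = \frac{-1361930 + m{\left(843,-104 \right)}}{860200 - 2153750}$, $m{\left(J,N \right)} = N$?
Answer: $\frac{494273068}{646775} \approx 764.21$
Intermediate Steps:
$H{\left(g \right)} = 2 - g$
$B = \frac{15659568}{646775}$ ($B = 20 + 4 \frac{-1361930 - 104}{860200 - 2153750} = 20 + 4 \left(- \frac{1362034}{-1293550}\right) = 20 + 4 \left(\left(-1362034\right) \left(- \frac{1}{1293550}\right)\right) = 20 + 4 \cdot \frac{681017}{646775} = 20 + \frac{2724068}{646775} = \frac{15659568}{646775} \approx 24.212$)
$B - H{\left(397 + 345 \right)} = \frac{15659568}{646775} - \left(2 - \left(397 + 345\right)\right) = \frac{15659568}{646775} - \left(2 - 742\right) = \frac{15659568}{646775} - -740 = \frac{15659568}{646775} + 740 = \frac{494273068}{646775}$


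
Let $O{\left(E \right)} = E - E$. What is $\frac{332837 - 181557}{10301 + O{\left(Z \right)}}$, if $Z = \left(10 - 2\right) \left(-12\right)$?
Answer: $\frac{151280}{10301} \approx 14.686$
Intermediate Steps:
$Z = -96$ ($Z = \left(10 - 2\right) \left(-12\right) = 8 \left(-12\right) = -96$)
$O{\left(E \right)} = 0$
$\frac{332837 - 181557}{10301 + O{\left(Z \right)}} = \frac{332837 - 181557}{10301 + 0} = \frac{151280}{10301}$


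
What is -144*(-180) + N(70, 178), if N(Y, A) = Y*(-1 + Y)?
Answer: 30750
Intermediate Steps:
-144*(-180) + N(70, 178) = -144*(-180) + 70*(-1 + 70) = 25920 + 70*69 = 25920 + 4830 = 30750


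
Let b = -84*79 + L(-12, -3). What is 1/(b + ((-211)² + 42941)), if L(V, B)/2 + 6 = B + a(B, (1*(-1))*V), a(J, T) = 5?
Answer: 1/80818 ≈ 1.2373e-5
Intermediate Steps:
L(V, B) = -2 + 2*B (L(V, B) = -12 + 2*(B + 5) = -12 + 2*(5 + B) = -12 + (10 + 2*B) = -2 + 2*B)
b = -6644 (b = -84*79 + (-2 + 2*(-3)) = -6636 + (-2 - 6) = -6636 - 8 = -6644)
1/(b + ((-211)² + 42941)) = 1/(-6644 + ((-211)² + 42941)) = 1/(-6644 + (44521 + 42941)) = 1/(-6644 + 87462) = 1/80818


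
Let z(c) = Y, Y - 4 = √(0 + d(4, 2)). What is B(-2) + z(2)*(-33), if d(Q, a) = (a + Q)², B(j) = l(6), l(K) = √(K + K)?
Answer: -330 + 2*√3 ≈ -326.54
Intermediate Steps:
l(K) = √2*√K (l(K) = √(2*K) = √2*√K)
B(j) = 2*√3 (B(j) = √2*√6 = 2*√3)
d(Q, a) = (Q + a)²
Y = 10 (Y = 4 + √(0 + (4 + 2)²) = 4 + √(0 + 6²) = 4 + √(0 + 36) = 4 + √36 = 4 + 6 = 10)
z(c) = 10
B(-2) + z(2)*(-33) = 2*√3 + 10*(-33) = 2*√3 - 330 = -330 + 2*√3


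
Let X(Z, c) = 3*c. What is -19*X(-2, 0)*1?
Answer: 0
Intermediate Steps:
-19*X(-2, 0)*1 = -57*0*1 = -19*0*1 = 0*1 = 0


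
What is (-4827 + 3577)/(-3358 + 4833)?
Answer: -50/59 ≈ -0.84746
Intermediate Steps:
(-4827 + 3577)/(-3358 + 4833) = -1250/1475 = -1250*1/1475 = -50/59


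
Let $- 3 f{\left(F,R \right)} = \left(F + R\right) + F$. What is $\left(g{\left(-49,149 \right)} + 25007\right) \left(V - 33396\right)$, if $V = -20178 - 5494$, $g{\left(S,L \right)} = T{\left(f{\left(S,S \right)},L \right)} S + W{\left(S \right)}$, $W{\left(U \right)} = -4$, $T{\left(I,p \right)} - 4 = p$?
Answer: $-1034044408$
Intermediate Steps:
$f{\left(F,R \right)} = - \frac{2 F}{3} - \frac{R}{3}$ ($f{\left(F,R \right)} = - \frac{\left(F + R\right) + F}{3} = - \frac{R + 2 F}{3} = - \frac{2 F}{3} - \frac{R}{3}$)
$T{\left(I,p \right)} = 4 + p$
$g{\left(S,L \right)} = -4 + S \left(4 + L\right)$ ($g{\left(S,L \right)} = \left(4 + L\right) S - 4 = S \left(4 + L\right) - 4 = -4 + S \left(4 + L\right)$)
$V = -25672$
$\left(g{\left(-49,149 \right)} + 25007\right) \left(V - 33396\right) = \left(\left(-4 - 49 \left(4 + 149\right)\right) + 25007\right) \left(-25672 - 33396\right) = \left(\left(-4 - 7497\right) + 25007\right) \left(-59068\right) = \left(-7501 + 25007\right) \left(-59068\right) = 17506 \left(-59068\right) = -1034044408$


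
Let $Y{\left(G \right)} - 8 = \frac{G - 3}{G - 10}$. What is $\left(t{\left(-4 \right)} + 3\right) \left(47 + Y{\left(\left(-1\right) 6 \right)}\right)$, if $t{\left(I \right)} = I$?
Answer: $- \frac{889}{16} \approx -55.563$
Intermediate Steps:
$Y{\left(G \right)} = 8 + \frac{-3 + G}{-10 + G}$ ($Y{\left(G \right)} = 8 + \frac{G - 3}{G - 10} = 8 + \frac{-3 + G}{-10 + G}$)
$\left(t{\left(-4 \right)} + 3\right) \left(47 + Y{\left(\left(-1\right) 6 \right)}\right) = \left(-4 + 3\right) \left(47 + \frac{-83 + 9 \left(\left(-1\right) 6\right)}{-10 - 6}\right) = - (47 + \frac{-83 + 9 \left(-6\right)}{-10 - 6}) = - (47 + \frac{-83 - 54}{-16}) = - (47 - - \frac{137}{16}) = - (47 + \frac{137}{16}) = \left(-1\right) \frac{889}{16} = - \frac{889}{16}$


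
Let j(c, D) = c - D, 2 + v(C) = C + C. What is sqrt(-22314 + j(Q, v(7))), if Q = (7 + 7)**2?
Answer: I*sqrt(22130) ≈ 148.76*I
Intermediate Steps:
Q = 196 (Q = 14**2 = 196)
v(C) = -2 + 2*C (v(C) = -2 + (C + C) = -2 + 2*C)
sqrt(-22314 + j(Q, v(7))) = sqrt(-22314 + (196 - (-2 + 2*7))) = sqrt(-22314 + (196 - (-2 + 14))) = sqrt(-22314 + (196 - 1*12)) = sqrt(-22314 + (196 - 12)) = sqrt(-22314 + 184) = sqrt(-22130) = I*sqrt(22130)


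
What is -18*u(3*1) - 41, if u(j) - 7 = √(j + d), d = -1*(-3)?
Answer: -167 - 18*√6 ≈ -211.09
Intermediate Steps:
d = 3
u(j) = 7 + √(3 + j) (u(j) = 7 + √(j + 3) = 7 + √(3 + j))
-18*u(3*1) - 41 = -18*(7 + √(3 + 3*1)) - 41 = -18*(7 + √(3 + 3)) - 41 = -18*(7 + √6) - 41 = (-126 - 18*√6) - 41 = -167 - 18*√6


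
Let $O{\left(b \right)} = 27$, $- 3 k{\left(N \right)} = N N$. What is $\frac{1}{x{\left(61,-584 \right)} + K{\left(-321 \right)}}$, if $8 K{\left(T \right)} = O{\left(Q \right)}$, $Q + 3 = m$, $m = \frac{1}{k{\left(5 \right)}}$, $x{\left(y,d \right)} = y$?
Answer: $\frac{8}{515} \approx 0.015534$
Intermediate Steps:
$k{\left(N \right)} = - \frac{N^{2}}{3}$ ($k{\left(N \right)} = - \frac{N N}{3} = - \frac{N^{2}}{3}$)
$m = - \frac{3}{25}$ ($m = \frac{1}{\left(- \frac{1}{3}\right) 5^{2}} = \frac{1}{\left(- \frac{1}{3}\right) 25} = \frac{1}{- \frac{25}{3}} = - \frac{3}{25} \approx -0.12$)
$Q = - \frac{78}{25}$ ($Q = -3 - \frac{3}{25} = - \frac{78}{25} \approx -3.12$)
$K{\left(T \right)} = \frac{27}{8}$ ($K{\left(T \right)} = \frac{1}{8} \cdot 27 = \frac{27}{8}$)
$\frac{1}{x{\left(61,-584 \right)} + K{\left(-321 \right)}} = \frac{1}{61 + \frac{27}{8}} = \frac{1}{\frac{515}{8}} = \frac{8}{515}$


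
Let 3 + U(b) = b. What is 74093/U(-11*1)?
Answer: -74093/14 ≈ -5292.4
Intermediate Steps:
U(b) = -3 + b
74093/U(-11*1) = 74093/(-3 - 11*1) = 74093/(-3 - 11) = 74093/(-14) = 74093*(-1/14) = -74093/14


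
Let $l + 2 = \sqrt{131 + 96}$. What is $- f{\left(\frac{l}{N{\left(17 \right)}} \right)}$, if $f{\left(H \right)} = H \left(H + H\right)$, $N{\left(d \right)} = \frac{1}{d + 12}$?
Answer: $-388542 + 6728 \sqrt{227} \approx -2.8717 \cdot 10^{5}$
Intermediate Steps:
$l = -2 + \sqrt{227}$ ($l = -2 + \sqrt{131 + 96} = -2 + \sqrt{227} \approx 13.067$)
$N{\left(d \right)} = \frac{1}{12 + d}$
$f{\left(H \right)} = 2 H^{2}$ ($f{\left(H \right)} = H 2 H = 2 H^{2}$)
$- f{\left(\frac{l}{N{\left(17 \right)}} \right)} = - 2 \left(\frac{-2 + \sqrt{227}}{\frac{1}{12 + 17}}\right)^{2} = - 2 \left(\frac{-2 + \sqrt{227}}{\frac{1}{29}}\right)^{2} = - 2 \left(\left(-2 + \sqrt{227}\right) \frac{1}{\frac{1}{29}}\right)^{2} = - 2 \left(\left(-2 + \sqrt{227}\right) 29\right)^{2} = - 2 \left(-58 + 29 \sqrt{227}\right)^{2}$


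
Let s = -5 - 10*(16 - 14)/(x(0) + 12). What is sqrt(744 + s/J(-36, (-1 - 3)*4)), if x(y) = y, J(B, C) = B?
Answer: sqrt(60279)/9 ≈ 27.280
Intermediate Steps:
s = -20/3 (s = -5 - 10*(16 - 14)/(0 + 12) = -5 - 20/12 = -5 - 10*1/6 = -5 - 5/3 = -20/3 ≈ -6.6667)
sqrt(744 + s/J(-36, (-1 - 3)*4)) = sqrt(744 - 20/3/(-36)) = sqrt(744 - 20/3*(-1/36)) = sqrt(744 + 5/27) = sqrt(20093/27) = sqrt(60279)/9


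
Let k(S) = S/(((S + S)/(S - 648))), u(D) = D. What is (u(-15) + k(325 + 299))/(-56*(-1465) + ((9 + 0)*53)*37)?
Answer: -27/99689 ≈ -0.00027084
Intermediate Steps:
k(S) = -324 + S/2 (k(S) = S/(((2*S)/(-648 + S))) = S/((2*S/(-648 + S))) = S*((-648 + S)/(2*S)) = -324 + S/2)
(u(-15) + k(325 + 299))/(-56*(-1465) + ((9 + 0)*53)*37) = (-15 + (-324 + (325 + 299)/2))/(-56*(-1465) + ((9 + 0)*53)*37) = (-15 + (-324 + (½)*624))/(82040 + (9*53)*37) = (-15 + (-324 + 312))/(82040 + 477*37) = (-15 - 12)/(82040 + 17649) = -27/99689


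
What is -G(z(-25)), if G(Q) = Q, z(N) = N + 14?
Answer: 11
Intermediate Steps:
z(N) = 14 + N
-G(z(-25)) = -(14 - 25) = -1*(-11) = 11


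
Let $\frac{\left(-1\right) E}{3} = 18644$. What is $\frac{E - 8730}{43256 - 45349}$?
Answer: $\frac{4974}{161} \approx 30.894$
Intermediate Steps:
$E = -55932$ ($E = \left(-3\right) 18644 = -55932$)
$\frac{E - 8730}{43256 - 45349} = \frac{-55932 - 8730}{43256 - 45349} = - \frac{64662}{-2093} = \left(-64662\right) \left(- \frac{1}{2093}\right) = \frac{4974}{161}$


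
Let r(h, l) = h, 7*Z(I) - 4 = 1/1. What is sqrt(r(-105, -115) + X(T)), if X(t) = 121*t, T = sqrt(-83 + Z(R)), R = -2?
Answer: sqrt(-5145 + 20328*I*sqrt(7))/7 ≈ 22.334 + 24.573*I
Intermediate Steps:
Z(I) = 5/7 (Z(I) = 4/7 + (1/7)/1 = 4/7 + (1/7)*1 = 4/7 + 1/7 = 5/7)
T = 24*I*sqrt(7)/7 (T = sqrt(-83 + 5/7) = sqrt(-576/7) = 24*I*sqrt(7)/7 ≈ 9.0712*I)
sqrt(r(-105, -115) + X(T)) = sqrt(-105 + 121*(24*I*sqrt(7)/7)) = sqrt(-105 + 2904*I*sqrt(7)/7)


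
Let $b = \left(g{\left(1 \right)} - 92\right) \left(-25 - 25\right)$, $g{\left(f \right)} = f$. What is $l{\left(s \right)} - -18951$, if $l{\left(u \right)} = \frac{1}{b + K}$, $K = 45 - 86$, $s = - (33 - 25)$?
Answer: $\frac{85450060}{4509} \approx 18951.0$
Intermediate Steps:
$s = -8$ ($s = \left(-1\right) 8 = -8$)
$b = 4550$ ($b = \left(1 - 92\right) \left(-25 - 25\right) = \left(-91\right) \left(-50\right) = 4550$)
$K = -41$
$l{\left(u \right)} = \frac{1}{4509}$ ($l{\left(u \right)} = \frac{1}{4550 - 41} = \frac{1}{4509}$)
$l{\left(s \right)} - -18951 = \frac{1}{4509} - -18951 = \frac{1}{4509} + 18951 = \frac{85450060}{4509}$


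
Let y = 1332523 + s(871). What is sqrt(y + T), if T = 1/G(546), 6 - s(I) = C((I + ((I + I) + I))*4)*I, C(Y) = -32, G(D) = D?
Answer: sqrt(405557305062)/546 ≈ 1166.4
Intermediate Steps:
s(I) = 6 + 32*I (s(I) = 6 - (-32)*I = 6 + 32*I)
T = 1/546 ≈ 0.0018315
y = 1360401 (y = 1332523 + (6 + 32*871) = 1332523 + (6 + 27872) = 1332523 + 27878 = 1360401)
sqrt(y + T) = sqrt(1360401 + 1/546) = sqrt(742778947/546) = sqrt(405557305062)/546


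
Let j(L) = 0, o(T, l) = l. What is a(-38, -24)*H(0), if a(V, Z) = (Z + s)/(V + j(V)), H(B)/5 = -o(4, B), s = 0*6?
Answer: 0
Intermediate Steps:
s = 0
H(B) = -5*B (H(B) = 5*(-B) = -5*B)
a(V, Z) = Z/V (a(V, Z) = (Z + 0)/(V + 0) = Z/V)
a(-38, -24)*H(0) = (-24/(-38))*(-5*0) = -24*(-1/38)*0 = (12/19)*0 = 0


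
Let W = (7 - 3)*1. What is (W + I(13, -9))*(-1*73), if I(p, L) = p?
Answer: -1241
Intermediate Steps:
W = 4 (W = 4*1 = 4)
(W + I(13, -9))*(-1*73) = (4 + 13)*(-1*73) = 17*(-73) = -1241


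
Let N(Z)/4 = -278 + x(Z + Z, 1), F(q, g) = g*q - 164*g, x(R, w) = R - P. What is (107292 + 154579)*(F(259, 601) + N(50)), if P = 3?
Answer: 14761930141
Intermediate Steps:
x(R, w) = -3 + R (x(R, w) = R - 1*3 = R - 3 = -3 + R)
F(q, g) = -164*g + g*q
N(Z) = -1124 + 8*Z (N(Z) = 4*(-278 + (-3 + (Z + Z))) = 4*(-278 + (-3 + 2*Z)) = 4*(-281 + 2*Z) = -1124 + 8*Z)
(107292 + 154579)*(F(259, 601) + N(50)) = (107292 + 154579)*(601*(-164 + 259) + (-1124 + 8*50)) = 261871*(601*95 + (-1124 + 400)) = 261871*(57095 - 724) = 261871*56371 = 14761930141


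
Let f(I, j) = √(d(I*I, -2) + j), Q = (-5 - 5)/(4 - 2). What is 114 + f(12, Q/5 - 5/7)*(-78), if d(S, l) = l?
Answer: 114 - 78*I*√182/7 ≈ 114.0 - 150.33*I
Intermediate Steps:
Q = -5 (Q = -10/2 = -10*½ = -5)
f(I, j) = √(-2 + j)
114 + f(12, Q/5 - 5/7)*(-78) = 114 + √(-2 + (-5/5 - 5/7))*(-78) = 114 + √(-2 + (-5*⅕ - 5*⅐))*(-78) = 114 + √(-2 + (-1 - 5/7))*(-78) = 114 + √(-2 - 12/7)*(-78) = 114 + √(-26/7)*(-78) = 114 + (I*√182/7)*(-78) = 114 - 78*I*√182/7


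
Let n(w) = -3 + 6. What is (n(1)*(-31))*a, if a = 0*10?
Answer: 0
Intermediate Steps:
n(w) = 3
a = 0
(n(1)*(-31))*a = (3*(-31))*0 = -93*0 = 0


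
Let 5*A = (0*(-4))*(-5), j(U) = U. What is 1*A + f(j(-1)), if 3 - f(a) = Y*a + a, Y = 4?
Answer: 8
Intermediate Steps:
A = 0 (A = ((0*(-4))*(-5))/5 = (0*(-5))/5 = (⅕)*0 = 0)
f(a) = 3 - 5*a (f(a) = 3 - (4*a + a) = 3 - 5*a)
1*A + f(j(-1)) = 1*0 + (3 - 5*(-1)) = 0 + (3 + 5) = 0 + 8 = 8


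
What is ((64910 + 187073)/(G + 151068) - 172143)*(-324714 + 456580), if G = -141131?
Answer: -225534772432928/9937 ≈ -2.2696e+10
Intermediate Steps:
((64910 + 187073)/(G + 151068) - 172143)*(-324714 + 456580) = ((64910 + 187073)/(-141131 + 151068) - 172143)*(-324714 + 456580) = (251983/9937 - 172143)*131866 = -1710333008/9937*131866 = -225534772432928/9937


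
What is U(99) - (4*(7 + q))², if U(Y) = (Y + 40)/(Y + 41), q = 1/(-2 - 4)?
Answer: -940109/1260 ≈ -746.12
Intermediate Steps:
q = -⅙ (q = 1/(-6) = -⅙ ≈ -0.16667)
U(Y) = (40 + Y)/(41 + Y)
U(99) - (4*(7 + q))² = (40 + 99)/(41 + 99) - (4*(7 - ⅙))² = 139/140 - (4*(41/6))² = (1/140)*139 - (82/3)² = 139/140 - 1*6724/9 = 139/140 - 6724/9 = -940109/1260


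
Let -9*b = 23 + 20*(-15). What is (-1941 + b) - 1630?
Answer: -31862/9 ≈ -3540.2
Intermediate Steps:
b = 277/9 (b = -(23 + 20*(-15))/9 = -(23 - 300)/9 = -1/9*(-277) = 277/9 ≈ 30.778)
(-1941 + b) - 1630 = (-1941 + 277/9) - 1630 = -17192/9 - 1630 = -31862/9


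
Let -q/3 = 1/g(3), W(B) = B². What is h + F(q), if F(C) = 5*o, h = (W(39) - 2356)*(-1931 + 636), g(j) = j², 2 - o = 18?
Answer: 1081245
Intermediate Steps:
o = -16 (o = 2 - 1*18 = 2 - 18 = -16)
h = 1081325 (h = (39² - 2356)*(-1931 + 636) = (1521 - 2356)*(-1295) = -835*(-1295) = 1081325)
q = -⅓ (q = -3/(3²) = -3/9 = -3*⅑ = -⅓ ≈ -0.33333)
F(C) = -80 (F(C) = 5*(-16) = -80)
h + F(q) = 1081325 - 80 = 1081245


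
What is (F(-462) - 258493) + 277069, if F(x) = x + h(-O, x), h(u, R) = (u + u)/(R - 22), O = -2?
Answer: 2191793/121 ≈ 18114.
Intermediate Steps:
h(u, R) = 2*u/(-22 + R) (h(u, R) = (2*u)/(-22 + R) = 2*u/(-22 + R))
F(x) = x + 4/(-22 + x) (F(x) = x + 2*(-1*(-2))/(-22 + x) = x + 2*2/(-22 + x) = x + 4/(-22 + x))
(F(-462) - 258493) + 277069 = ((4 - 462*(-22 - 462))/(-22 - 462) - 258493) + 277069 = ((4 - 462*(-484))/(-484) - 258493) + 277069 = (-(4 + 223608)/484 - 258493) + 277069 = (-1/484*223612 - 258493) + 277069 = (-55903/121 - 258493) + 277069 = -31333556/121 + 277069 = 2191793/121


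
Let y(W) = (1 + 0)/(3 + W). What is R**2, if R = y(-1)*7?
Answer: 49/4 ≈ 12.250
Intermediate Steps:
y(W) = 1/(3 + W)
R = 7/2 (R = 7/(3 - 1) = 7/2 ≈ 3.5000)
R**2 = (7/2)**2 = 49/4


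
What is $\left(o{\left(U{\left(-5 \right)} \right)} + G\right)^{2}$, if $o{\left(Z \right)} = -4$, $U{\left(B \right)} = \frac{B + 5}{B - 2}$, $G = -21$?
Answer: $625$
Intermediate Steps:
$U{\left(B \right)} = \frac{5 + B}{-2 + B}$
$\left(o{\left(U{\left(-5 \right)} \right)} + G\right)^{2} = \left(-4 - 21\right)^{2} = \left(-25\right)^{2} = 625$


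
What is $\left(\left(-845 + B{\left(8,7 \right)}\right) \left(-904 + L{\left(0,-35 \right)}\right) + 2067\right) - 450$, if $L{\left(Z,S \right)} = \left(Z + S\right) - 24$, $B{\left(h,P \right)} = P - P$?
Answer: $815352$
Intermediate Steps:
$B{\left(h,P \right)} = 0$
$L{\left(Z,S \right)} = -24 + S + Z$ ($L{\left(Z,S \right)} = \left(S + Z\right) - 24 = -24 + S + Z$)
$\left(\left(-845 + B{\left(8,7 \right)}\right) \left(-904 + L{\left(0,-35 \right)}\right) + 2067\right) - 450 = \left(\left(-845 + 0\right) \left(-904 - 59\right) + 2067\right) - 450 = \left(- 845 \left(-904 - 59\right) + 2067\right) - 450 = \left(\left(-845\right) \left(-963\right) + 2067\right) - 450 = \left(813735 + 2067\right) - 450 = 815802 - 450 = 815352$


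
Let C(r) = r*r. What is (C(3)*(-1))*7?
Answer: -63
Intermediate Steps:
C(r) = r**2
(C(3)*(-1))*7 = (3**2*(-1))*7 = (9*(-1))*7 = -9*7 = -63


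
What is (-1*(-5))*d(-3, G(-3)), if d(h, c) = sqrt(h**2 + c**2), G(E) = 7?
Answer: 5*sqrt(58) ≈ 38.079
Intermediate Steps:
d(h, c) = sqrt(c**2 + h**2)
(-1*(-5))*d(-3, G(-3)) = (-1*(-5))*sqrt(7**2 + (-3)**2) = 5*sqrt(49 + 9) = 5*sqrt(58)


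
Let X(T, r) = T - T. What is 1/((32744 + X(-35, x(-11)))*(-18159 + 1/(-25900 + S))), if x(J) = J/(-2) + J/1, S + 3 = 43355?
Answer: -4363/2594232357262 ≈ -1.6818e-9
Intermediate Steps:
S = 43352 (S = -3 + 43355 = 43352)
x(J) = J/2 (x(J) = J*(-½) + J*1 = -J/2 + J = J/2)
X(T, r) = 0
1/((32744 + X(-35, x(-11)))*(-18159 + 1/(-25900 + S))) = 1/((32744 + 0)*(-18159 + 1/(-25900 + 43352))) = 1/(32744*(-18159 + 1/17452)) = 1/(32744*(-316910867/17452)) = 1/(-2594232357262/4363) = -4363/2594232357262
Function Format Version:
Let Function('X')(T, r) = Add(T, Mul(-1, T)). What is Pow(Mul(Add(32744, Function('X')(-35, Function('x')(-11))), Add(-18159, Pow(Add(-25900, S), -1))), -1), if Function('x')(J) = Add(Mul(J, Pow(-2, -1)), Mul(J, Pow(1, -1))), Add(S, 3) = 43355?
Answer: Rational(-4363, 2594232357262) ≈ -1.6818e-9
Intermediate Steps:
S = 43352 (S = Add(-3, 43355) = 43352)
Function('x')(J) = Mul(Rational(1, 2), J) (Function('x')(J) = Add(Mul(J, Rational(-1, 2)), Mul(J, 1)) = Add(Mul(Rational(-1, 2), J), J) = Mul(Rational(1, 2), J))
Function('X')(T, r) = 0
Pow(Mul(Add(32744, Function('X')(-35, Function('x')(-11))), Add(-18159, Pow(Add(-25900, S), -1))), -1) = Pow(Mul(Add(32744, 0), Add(-18159, Pow(Add(-25900, 43352), -1))), -1) = Pow(Mul(32744, Add(-18159, Pow(17452, -1))), -1) = Pow(Mul(32744, Add(-18159, Rational(1, 17452))), -1) = Pow(Mul(32744, Rational(-316910867, 17452)), -1) = Pow(Rational(-2594232357262, 4363), -1) = Rational(-4363, 2594232357262)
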